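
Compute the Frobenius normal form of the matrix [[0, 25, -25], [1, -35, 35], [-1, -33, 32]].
R = [[0, 0, 25], [1, 0, 15], [0, 1, -3]]

The invariant factors of A (the non-unit diagonal entries of the Smith normal form of xI - A over ℚ[x]) are (x + 5)(x^2 - 2x - 5), each dividing the next. The characteristic polynomial is their product, (x + 5)(x^2 - 2x - 5).

The rational canonical form is the block-diagonal matrix of companion matrices C(f_i):
R = [[0, 0, 25], [1, 0, 15], [0, 1, -3]].

Note the characteristic polynomial does not split into linear factors over ℚ, so A has no Jordan form over ℚ; the rational canonical form exists over any field.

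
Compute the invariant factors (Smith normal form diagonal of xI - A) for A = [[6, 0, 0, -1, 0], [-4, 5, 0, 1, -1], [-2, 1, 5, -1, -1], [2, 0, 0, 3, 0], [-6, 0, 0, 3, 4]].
(x - 5)(x - 4), (x - 5)^2(x - 4)

The Jordan structure of A has elementary divisors (x - 4), (x - 4), (x - 5)^2, (x - 5). Arranging the block sizes at each eigenvalue in decreasing order and taking row products gives the invariant factors.

Invariant factors (smallest first, each dividing the next): (x - 5)(x - 4), (x - 5)^2(x - 4).

Check: the last factor (x - 5)^2(x - 4) is the minimal polynomial, and the product (x - 5)^3(x - 4)^2 is the characteristic polynomial.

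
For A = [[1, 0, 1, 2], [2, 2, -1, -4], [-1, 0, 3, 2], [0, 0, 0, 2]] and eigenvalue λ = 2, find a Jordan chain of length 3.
v_1 = [[0, 0, 1, 0]]^T, v_2 = [[1, -1, 1, 0]]^T, v_3 = [[0, 1, 0, 0]]^T

We seek v_1 ∈ ker((A - 2I)^3) \ ker((A - 2I)^2), then set v_{i+1} = (A - 2I) v_i.

One such chain is v_1 = [[0, 0, 1, 0]]^T, v_2 = [[1, -1, 1, 0]]^T, v_3 = [[0, 1, 0, 0]]^T. Check: (A - 2I) v_3 = [[0, 0, 0, 0]]^T = 0.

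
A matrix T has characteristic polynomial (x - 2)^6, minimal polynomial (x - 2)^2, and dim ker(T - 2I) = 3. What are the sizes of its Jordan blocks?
λ = 2: algebraic multiplicity 6 (exponent in χ_T), largest block size 2 (exponent in m_T), 3 blocks (geometric multiplicity). These force block sizes [2, 2, 2].

Jordan blocks: (2, 2), (2, 2), (2, 2)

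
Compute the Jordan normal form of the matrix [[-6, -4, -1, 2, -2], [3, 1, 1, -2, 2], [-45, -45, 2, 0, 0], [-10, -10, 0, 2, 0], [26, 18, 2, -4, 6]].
The characteristic polynomial is det(xI - A) = (x - 2)^4(x + 3), so the eigenvalues are -3 (algebraic multiplicity 1), 2 (algebraic multiplicity 4).

For λ = -3: algebraic multiplicity 1 gives one 1×1 block.

For λ = 2: rank(A - 2I) = 2, rank((A - 2I)^2) = 1. The eigenspace has dimension 5 - 2 = 3, so there are 3 Jordan blocks; the rank sequence gives block sizes [2, 1, 1].

Assembling the blocks gives the Jordan form J above.

J = [[-3, 0, 0, 0, 0], [0, 2, 1, 0, 0], [0, 0, 2, 0, 0], [0, 0, 0, 2, 0], [0, 0, 0, 0, 2]]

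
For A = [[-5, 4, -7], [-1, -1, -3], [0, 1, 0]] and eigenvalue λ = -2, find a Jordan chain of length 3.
v_1 = [[4, 2, -1]]^T, v_2 = [[3, 1, 0]]^T, v_3 = [[-5, -2, 1]]^T

We seek v_1 ∈ ker((A + 2I)^3) \ ker((A + 2I)^2), then set v_{i+1} = (A + 2I) v_i.

One such chain is v_1 = [[4, 2, -1]]^T, v_2 = [[3, 1, 0]]^T, v_3 = [[-5, -2, 1]]^T. Check: (A + 2I) v_3 = [[0, 0, 0]]^T = 0.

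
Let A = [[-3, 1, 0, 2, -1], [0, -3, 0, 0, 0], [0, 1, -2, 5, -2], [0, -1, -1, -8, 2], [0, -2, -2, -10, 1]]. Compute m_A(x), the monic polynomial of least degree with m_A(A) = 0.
The characteristic polynomial factors as (x + 3)^5. The minimal polynomial is ∏(x - λ)^{k_λ} where k_λ is the size of the largest Jordan block at λ.

For λ = -3: rank(A + 3I) = 2, and the largest Jordan block has size 2 (the smallest k with rank((A + 3I)^k) = rank((A + 3I)^(k+1))).

So m_A(x) = (x + 3)^2.

m_A(x) = (x + 3)^2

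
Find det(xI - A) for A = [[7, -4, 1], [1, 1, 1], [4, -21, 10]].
xI - A = [[x - 7, 4, -1], [-1, x - 1, -1], [-4, 21, x - 10]].

Expanding det(xI - A) along the first row:
det(xI - A) = + (x - 7)·det([[x - 1, -1], [21, x - 10]]) - (4)·det([[-1, -1], [-4, x - 10]]) + (-1)·det([[-1, x - 1], [-4, 21]]).

Evaluating gives χ_A(x) = x^3 - 18x^2 + 108x - 216 = (x - 6)^3.

χ_A(x) = (x - 6)^3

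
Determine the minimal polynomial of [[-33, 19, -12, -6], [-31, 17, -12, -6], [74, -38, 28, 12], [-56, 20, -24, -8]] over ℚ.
The characteristic polynomial factors as (x - 4)^2(x + 2)^2. The minimal polynomial is ∏(x - λ)^{k_λ} where k_λ is the size of the largest Jordan block at λ.

For λ = -2: rank(A + 2I) = 3, and the largest Jordan block has size 2 (the smallest k with rank((A + 2I)^k) = rank((A + 2I)^(k+1))).
For λ = 4: rank(A - 4I) = 2, and the largest Jordan block has size 1 (the smallest k with rank((A - 4I)^k) = rank((A - 4I)^(k+1))).

So m_A(x) = (x - 4)(x + 2)^2.

m_A(x) = (x - 4)(x + 2)^2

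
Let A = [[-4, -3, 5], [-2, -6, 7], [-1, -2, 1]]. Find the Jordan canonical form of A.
J = [[-3, 1, 0], [0, -3, 1], [0, 0, -3]]

The characteristic polynomial is det(xI - A) = (x + 3)^3, so the eigenvalues are -3 (algebraic multiplicity 3).

For λ = -3: rank(A + 3I) = 2, rank((A + 3I)^2) = 1, rank((A + 3I)^3) = 0. The eigenspace has dimension 3 - 2 = 1, so there is 1 Jordan block; the rank sequence gives block sizes [3].

Assembling the blocks gives the Jordan form J above.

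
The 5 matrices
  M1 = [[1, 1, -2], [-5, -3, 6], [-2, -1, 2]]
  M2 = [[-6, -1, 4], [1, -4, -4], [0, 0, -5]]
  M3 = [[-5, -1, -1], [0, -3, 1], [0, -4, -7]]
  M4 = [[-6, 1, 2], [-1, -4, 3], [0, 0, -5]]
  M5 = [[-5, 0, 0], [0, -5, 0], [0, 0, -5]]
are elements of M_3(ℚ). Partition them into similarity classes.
4 classes: {M1}, {M2}, {M3, M4}, {M5}

Characteristic polynomials: χ_{M1} = x^3, χ_{M2} = (x + 5)^3, χ_{M3} = (x + 5)^3, χ_{M4} = (x + 5)^3, χ_{M5} = (x + 5)^3.

{M1}: invariant factors x^3.

{M2}: invariant factors x + 5, (x + 5)^2.

{M3, M4}: invariant factors (x + 5)^3.

{M5}: invariant factors x + 5, x + 5, x + 5.

Matrices are similar if and only if their invariant-factor lists agree; the partition into similarity classes is {M1}, {M2}, {M3, M4}, {M5}.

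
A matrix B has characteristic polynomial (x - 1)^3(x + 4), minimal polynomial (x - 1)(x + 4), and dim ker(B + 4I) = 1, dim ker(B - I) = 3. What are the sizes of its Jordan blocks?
λ = -4: algebraic multiplicity 1 (exponent in χ_B), largest block size 1 (exponent in m_B), 1 block (geometric multiplicity). This forces block sizes [1].
λ = 1: algebraic multiplicity 3 (exponent in χ_B), largest block size 1 (exponent in m_B), 3 blocks (geometric multiplicity). These force block sizes [1, 1, 1].

Jordan blocks: (-4, 1), (1, 1), (1, 1), (1, 1)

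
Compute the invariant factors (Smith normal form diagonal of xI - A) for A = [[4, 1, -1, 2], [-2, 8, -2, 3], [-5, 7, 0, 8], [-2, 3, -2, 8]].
The Jordan structure of A has elementary divisors (x - 5)^3, (x - 5). Arranging the block sizes at each eigenvalue in decreasing order and taking row products gives the invariant factors.

Invariant factors (smallest first, each dividing the next): x - 5, (x - 5)^3.

Check: the last factor (x - 5)^3 is the minimal polynomial, and the product (x - 5)^4 is the characteristic polynomial.

x - 5, (x - 5)^3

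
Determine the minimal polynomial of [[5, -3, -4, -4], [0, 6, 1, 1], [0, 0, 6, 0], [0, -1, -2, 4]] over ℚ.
m_A(x) = (x - 6)(x - 5)^3

The characteristic polynomial factors as (x - 6)(x - 5)^3. The minimal polynomial is ∏(x - λ)^{k_λ} where k_λ is the size of the largest Jordan block at λ.

For λ = 5: rank(A - 5I) = 3, and the largest Jordan block has size 3 (the smallest k with rank((A - 5I)^k) = rank((A - 5I)^(k+1))).
For λ = 6: rank(A - 6I) = 3, and the largest Jordan block has size 1 (the smallest k with rank((A - 6I)^k) = rank((A - 6I)^(k+1))).

So m_A(x) = (x - 6)(x - 5)^3.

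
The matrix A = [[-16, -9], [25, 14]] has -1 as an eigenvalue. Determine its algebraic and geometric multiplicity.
The characteristic polynomial is (x + 1)^2, so the factor x + 1 appears with exponent 2: the algebraic multiplicity is 2.

rank(A + I) = 1, so the eigenspace has dimension 2 - 1 = 1: the geometric multiplicity is 1.

Since 1 < 2, A is not diagonalizable.

algebraic multiplicity 2, geometric multiplicity 1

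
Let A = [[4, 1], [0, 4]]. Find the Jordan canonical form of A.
The characteristic polynomial is det(xI - A) = (x - 4)^2, so the eigenvalues are 4 (algebraic multiplicity 2).

For λ = 4: rank(A - 4I) = 1, rank((A - 4I)^2) = 0. The eigenspace has dimension 2 - 1 = 1, so there is 1 Jordan block; the rank sequence gives block sizes [2].

Assembling the blocks gives the Jordan form J above.

J = [[4, 1], [0, 4]]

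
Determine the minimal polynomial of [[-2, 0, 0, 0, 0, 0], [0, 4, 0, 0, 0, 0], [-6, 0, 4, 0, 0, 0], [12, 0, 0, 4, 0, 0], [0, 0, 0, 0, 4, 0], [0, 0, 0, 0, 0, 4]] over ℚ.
m_A(x) = (x - 4)(x + 2)

The characteristic polynomial factors as (x - 4)^5(x + 2). The minimal polynomial is ∏(x - λ)^{k_λ} where k_λ is the size of the largest Jordan block at λ.

For λ = -2: rank(A + 2I) = 5, and the largest Jordan block has size 1 (the smallest k with rank((A + 2I)^k) = rank((A + 2I)^(k+1))).
For λ = 4: rank(A - 4I) = 1, and the largest Jordan block has size 1 (the smallest k with rank((A - 4I)^k) = rank((A - 4I)^(k+1))).

So m_A(x) = (x - 4)(x + 2).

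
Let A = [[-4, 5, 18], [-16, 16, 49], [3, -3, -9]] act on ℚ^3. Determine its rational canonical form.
The invariant factors of A (the non-unit diagonal entries of the Smith normal form of xI - A over ℚ[x]) are (x - 3)(x^2 + 1), each dividing the next. The characteristic polynomial is their product, (x - 3)(x^2 + 1).

The rational canonical form is the block-diagonal matrix of companion matrices C(f_i):
R = [[0, 0, 3], [1, 0, -1], [0, 1, 3]].

Note the characteristic polynomial does not split into linear factors over ℚ, so A has no Jordan form over ℚ; the rational canonical form exists over any field.

R = [[0, 0, 3], [1, 0, -1], [0, 1, 3]]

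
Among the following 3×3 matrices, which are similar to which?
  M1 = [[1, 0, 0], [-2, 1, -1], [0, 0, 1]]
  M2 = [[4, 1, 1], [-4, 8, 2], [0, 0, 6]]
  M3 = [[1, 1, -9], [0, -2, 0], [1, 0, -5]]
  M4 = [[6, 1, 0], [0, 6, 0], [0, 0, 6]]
Characteristic polynomials: χ_{M1} = (x - 1)^3, χ_{M2} = (x - 6)^3, χ_{M3} = (x + 2)^3, χ_{M4} = (x - 6)^3.

{M1}: invariant factors x - 1, (x - 1)^2.

{M2, M4}: invariant factors x - 6, (x - 6)^2.

{M3}: invariant factors (x + 2)^3.

Matrices are similar if and only if their invariant-factor lists agree; the partition into similarity classes is {M1}, {M2, M4}, {M3}.

3 classes: {M1}, {M2, M4}, {M3}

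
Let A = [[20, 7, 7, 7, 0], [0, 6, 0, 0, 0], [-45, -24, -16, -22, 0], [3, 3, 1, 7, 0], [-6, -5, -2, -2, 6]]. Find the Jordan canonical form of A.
The characteristic polynomial is det(xI - A) = (x - 6)^4(x + 1), so the eigenvalues are -1 (algebraic multiplicity 1), 6 (algebraic multiplicity 4).

For λ = -1: algebraic multiplicity 1 gives one 1×1 block.

For λ = 6: rank(A - 6I) = 3, rank((A - 6I)^2) = 1. The eigenspace has dimension 5 - 3 = 2, so there are 2 Jordan blocks; the rank sequence gives block sizes [2, 2].

Assembling the blocks gives the Jordan form J above.

J = [[-1, 0, 0, 0, 0], [0, 6, 1, 0, 0], [0, 0, 6, 0, 0], [0, 0, 0, 6, 1], [0, 0, 0, 0, 6]]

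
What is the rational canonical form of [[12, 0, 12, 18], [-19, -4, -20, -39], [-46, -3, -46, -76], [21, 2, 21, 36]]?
R = [[0, 0, 0, -6], [1, 0, 0, -11], [0, 1, 0, -4], [0, 0, 1, -2]]

The invariant factors of A (the non-unit diagonal entries of the Smith normal form of xI - A over ℚ[x]) are (x + 2)(x^3 + 4x + 3), each dividing the next. The characteristic polynomial is their product, (x + 2)(x^3 + 4x + 3).

The rational canonical form is the block-diagonal matrix of companion matrices C(f_i):
R = [[0, 0, 0, -6], [1, 0, 0, -11], [0, 1, 0, -4], [0, 0, 1, -2]].

Note the characteristic polynomial does not split into linear factors over ℚ, so A has no Jordan form over ℚ; the rational canonical form exists over any field.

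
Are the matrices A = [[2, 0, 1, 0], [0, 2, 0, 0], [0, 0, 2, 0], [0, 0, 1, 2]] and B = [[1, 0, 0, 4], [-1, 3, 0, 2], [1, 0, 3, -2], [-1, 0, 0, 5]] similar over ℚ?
No.

trace(A) = 8 but trace(B) = 12. The trace is a similarity invariant, so A and B are not similar.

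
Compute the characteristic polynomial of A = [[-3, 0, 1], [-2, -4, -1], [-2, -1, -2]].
χ_A(x) = (x + 3)^3

xI - A = [[x + 3, 0, -1], [2, x + 4, 1], [2, 1, x + 2]].

Expanding det(xI - A) along the first row:
det(xI - A) = + (x + 3)·det([[x + 4, 1], [1, x + 2]]) - (0)·det([[2, 1], [2, x + 2]]) + (-1)·det([[2, x + 4], [2, 1]]).

Evaluating gives χ_A(x) = x^3 + 9x^2 + 27x + 27 = (x + 3)^3.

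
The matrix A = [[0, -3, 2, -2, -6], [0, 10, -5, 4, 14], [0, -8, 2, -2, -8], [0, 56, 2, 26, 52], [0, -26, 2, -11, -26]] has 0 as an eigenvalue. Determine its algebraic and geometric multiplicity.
The characteristic polynomial is x^3(x - 6)^2, so the factor x appears with exponent 3: the algebraic multiplicity is 3.

rank(A) = 4, so the eigenspace has dimension 5 - 4 = 1: the geometric multiplicity is 1.

Since 1 < 3, A is not diagonalizable.

algebraic multiplicity 3, geometric multiplicity 1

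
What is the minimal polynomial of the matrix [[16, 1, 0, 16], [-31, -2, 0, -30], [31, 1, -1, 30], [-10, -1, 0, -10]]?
The characteristic polynomial factors as (x - 6)(x + 1)^3. The minimal polynomial is ∏(x - λ)^{k_λ} where k_λ is the size of the largest Jordan block at λ.

For λ = -1: rank(A + I) = 2, and the largest Jordan block has size 2 (the smallest k with rank((A + I)^k) = rank((A + I)^(k+1))).
For λ = 6: rank(A - 6I) = 3, and the largest Jordan block has size 1 (the smallest k with rank((A - 6I)^k) = rank((A - 6I)^(k+1))).

So m_A(x) = (x - 6)(x + 1)^2.

m_A(x) = (x - 6)(x + 1)^2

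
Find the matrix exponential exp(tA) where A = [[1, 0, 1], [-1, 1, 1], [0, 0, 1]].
A has Jordan form J = [[1, 1, 0], [0, 1, 1], [0, 0, 1]] with A = PJP^{-1}, so e^{tA} = P e^{tJ} P^{-1}.

For a Jordan block J_k(λ), e^{tJ_k(λ)} = e^{λt} · (I + tN + t^2 N^2/2! + ... + t^{k-1} N^{k-1}/(k-1)!) where N is the nilpotent superdiagonal part.

Assembling the blocks and conjugating back gives the entries of e^{tA} as shown above.

e^{tA} = [[e^{t}, 0, t*e^{t}], [-t*e^{t}, e^{t}, t*(2 - t)*e^{t}/2], [0, 0, e^{t}]]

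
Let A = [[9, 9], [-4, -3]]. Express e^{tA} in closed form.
e^{tA} = [[(6*t + 1)*e^{3*t}, 9*t*e^{3*t}], [-4*t*e^{3*t}, (1 - 6*t)*e^{3*t}]]

A has Jordan form J = [[3, 1], [0, 3]] with A = PJP^{-1}, so e^{tA} = P e^{tJ} P^{-1}.

For a Jordan block J_k(λ), e^{tJ_k(λ)} = e^{λt} · (I + tN + t^2 N^2/2! + ... + t^{k-1} N^{k-1}/(k-1)!) where N is the nilpotent superdiagonal part.

Assembling the blocks and conjugating back gives the entries of e^{tA} as shown above.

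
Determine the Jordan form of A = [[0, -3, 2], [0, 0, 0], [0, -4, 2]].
J = [[0, 1, 0], [0, 0, 0], [0, 0, 2]]

The characteristic polynomial is det(xI - A) = x^2(x - 2), so the eigenvalues are 0 (algebraic multiplicity 2), 2 (algebraic multiplicity 1).

For λ = 0: rank(A) = 2, rank(A^2) = 1. The eigenspace has dimension 3 - 2 = 1, so there is 1 Jordan block; the rank sequence gives block sizes [2].

For λ = 2: algebraic multiplicity 1 gives one 1×1 block.

Assembling the blocks gives the Jordan form J above.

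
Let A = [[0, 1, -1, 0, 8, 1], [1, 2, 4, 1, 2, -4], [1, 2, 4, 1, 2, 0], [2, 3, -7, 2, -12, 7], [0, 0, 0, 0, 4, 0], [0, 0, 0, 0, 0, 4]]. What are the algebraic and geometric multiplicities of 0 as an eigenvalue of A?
The characteristic polynomial is x^2(x - 4)^4, so the factor x appears with exponent 2: the algebraic multiplicity is 2.

rank(A) = 5, so the eigenspace has dimension 6 - 5 = 1: the geometric multiplicity is 1.

Since 1 < 2, A is not diagonalizable.

algebraic multiplicity 2, geometric multiplicity 1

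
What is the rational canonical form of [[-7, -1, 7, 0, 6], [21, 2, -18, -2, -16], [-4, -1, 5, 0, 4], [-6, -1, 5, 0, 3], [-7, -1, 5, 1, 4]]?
R = [[0, 0, 0, 0, 10], [1, 0, 0, 0, -2], [0, 1, 0, 0, -10], [0, 0, 1, 0, 7], [0, 0, 0, 1, 4]]

The invariant factors of A (the non-unit diagonal entries of the Smith normal form of xI - A over ℚ[x]) are (x - 5)(x + 1)(x^3 - 2x + 2), each dividing the next. The characteristic polynomial is their product, (x - 5)(x + 1)(x^3 - 2x + 2).

The rational canonical form is the block-diagonal matrix of companion matrices C(f_i):
R = [[0, 0, 0, 0, 10], [1, 0, 0, 0, -2], [0, 1, 0, 0, -10], [0, 0, 1, 0, 7], [0, 0, 0, 1, 4]].

Note the characteristic polynomial does not split into linear factors over ℚ, so A has no Jordan form over ℚ; the rational canonical form exists over any field.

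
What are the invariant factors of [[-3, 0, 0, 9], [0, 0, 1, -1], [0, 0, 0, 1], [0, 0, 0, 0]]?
The Jordan structure of A has elementary divisors (x + 3), x^3. Arranging the block sizes at each eigenvalue in decreasing order and taking row products gives the invariant factors.

Invariant factors (smallest first, each dividing the next): x^3(x + 3).

Check: the last factor x^3(x + 3) is the minimal polynomial, and the product x^3(x + 3) is the characteristic polynomial.

x^3(x + 3)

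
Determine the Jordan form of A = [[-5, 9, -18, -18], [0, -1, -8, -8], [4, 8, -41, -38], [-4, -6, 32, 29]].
The characteristic polynomial is det(xI - A) = (x + 3)(x + 5)^3, so the eigenvalues are -5 (algebraic multiplicity 3), -3 (algebraic multiplicity 1).

For λ = -5: rank(A + 5I) = 2, rank((A + 5I)^2) = 1. The eigenspace has dimension 4 - 2 = 2, so there are 2 Jordan blocks; the rank sequence gives block sizes [2, 1].

For λ = -3: algebraic multiplicity 1 gives one 1×1 block.

Assembling the blocks gives the Jordan form J above.

J = [[-5, 1, 0, 0], [0, -5, 0, 0], [0, 0, -5, 0], [0, 0, 0, -3]]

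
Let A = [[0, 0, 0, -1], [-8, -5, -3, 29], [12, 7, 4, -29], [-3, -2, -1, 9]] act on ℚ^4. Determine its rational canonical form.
R = [[0, 0, 0, -1], [1, 0, 0, 8], [0, 1, 0, -18], [0, 0, 1, 8]]

The invariant factors of A (the non-unit diagonal entries of the Smith normal form of xI - A over ℚ[x]) are (x^2 - 4x + 1)^2, each dividing the next. The characteristic polynomial is their product, (x^2 - 4x + 1)^2.

The rational canonical form is the block-diagonal matrix of companion matrices C(f_i):
R = [[0, 0, 0, -1], [1, 0, 0, 8], [0, 1, 0, -18], [0, 0, 1, 8]].

Note the characteristic polynomial does not split into linear factors over ℚ, so A has no Jordan form over ℚ; the rational canonical form exists over any field.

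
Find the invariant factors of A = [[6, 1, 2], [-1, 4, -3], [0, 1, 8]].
(x - 6)^3

The Jordan structure of A has elementary divisors (x - 6)^3. Arranging the block sizes at each eigenvalue in decreasing order and taking row products gives the invariant factors.

Invariant factors (smallest first, each dividing the next): (x - 6)^3.

Check: the last factor (x - 6)^3 is the minimal polynomial, and the product (x - 6)^3 is the characteristic polynomial.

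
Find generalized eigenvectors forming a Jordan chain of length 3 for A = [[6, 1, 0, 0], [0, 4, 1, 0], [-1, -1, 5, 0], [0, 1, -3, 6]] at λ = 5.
v_1 = [[1, -2, 0, 1]]^T, v_2 = [[-1, 2, 1, -1]]^T, v_3 = [[1, -1, -1, -2]]^T

We seek v_1 ∈ ker((A - 5I)^3) \ ker((A - 5I)^2), then set v_{i+1} = (A - 5I) v_i.

One such chain is v_1 = [[1, -2, 0, 1]]^T, v_2 = [[-1, 2, 1, -1]]^T, v_3 = [[1, -1, -1, -2]]^T. Check: (A - 5I) v_3 = [[0, 0, 0, 0]]^T = 0.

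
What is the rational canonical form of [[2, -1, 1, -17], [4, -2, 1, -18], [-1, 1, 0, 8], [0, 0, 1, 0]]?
R = [[0, 0, 0, -16], [1, 0, 0, 0], [0, 1, 0, 8], [0, 0, 1, 0]]

The invariant factors of A (the non-unit diagonal entries of the Smith normal form of xI - A over ℚ[x]) are (x - 2)^2(x + 2)^2, each dividing the next. The characteristic polynomial is their product, (x - 2)^2(x + 2)^2.

The rational canonical form is the block-diagonal matrix of companion matrices C(f_i):
R = [[0, 0, 0, -16], [1, 0, 0, 0], [0, 1, 0, 8], [0, 0, 1, 0]].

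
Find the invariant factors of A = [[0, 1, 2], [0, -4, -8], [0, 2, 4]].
x, x^2

The Jordan structure of A has elementary divisors x^2, x. Arranging the block sizes at each eigenvalue in decreasing order and taking row products gives the invariant factors.

Invariant factors (smallest first, each dividing the next): x, x^2.

Check: the last factor x^2 is the minimal polynomial, and the product x^3 is the characteristic polynomial.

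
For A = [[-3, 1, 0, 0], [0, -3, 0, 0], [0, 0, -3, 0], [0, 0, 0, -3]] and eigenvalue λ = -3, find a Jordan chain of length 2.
We seek v_1 ∈ ker((A + 3I)^2) \ ker(A + 3I), then set v_{i+1} = (A + 3I) v_i.

One such chain is v_1 = [[-4, 1, -2, 0]]^T, v_2 = [[1, 0, 0, 0]]^T. Check: (A + 3I) v_2 = [[0, 0, 0, 0]]^T = 0.

v_1 = [[-4, 1, -2, 0]]^T, v_2 = [[1, 0, 0, 0]]^T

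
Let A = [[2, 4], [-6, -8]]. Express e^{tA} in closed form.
e^{tA} = [[(3*e^{2*t} - 2)*e^{-4*t}, (2*e^{2*t} - 2)*e^{-4*t}], [3*(1 - e^{2*t})*e^{-4*t}, (3 - 2*e^{2*t})*e^{-4*t}]]

A has Jordan form J = [[-4, 0], [0, -2]] with A = PJP^{-1}, so e^{tA} = P e^{tJ} P^{-1}.

For a Jordan block J_k(λ), e^{tJ_k(λ)} = e^{λt} · (I + tN + t^2 N^2/2! + ... + t^{k-1} N^{k-1}/(k-1)!) where N is the nilpotent superdiagonal part.

Assembling the blocks and conjugating back gives the entries of e^{tA} as shown above.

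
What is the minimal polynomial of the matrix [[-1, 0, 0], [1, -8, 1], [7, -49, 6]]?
m_A(x) = (x + 1)^2

The characteristic polynomial factors as (x + 1)^3. The minimal polynomial is ∏(x - λ)^{k_λ} where k_λ is the size of the largest Jordan block at λ.

For λ = -1: rank(A + I) = 1, and the largest Jordan block has size 2 (the smallest k with rank((A + I)^k) = rank((A + I)^(k+1))).

So m_A(x) = (x + 1)^2.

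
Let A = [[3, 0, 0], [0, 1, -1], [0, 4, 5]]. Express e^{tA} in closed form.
e^{tA} = [[e^{3*t}, 0, 0], [0, (1 - 2*t)*e^{3*t}, -t*e^{3*t}], [0, 4*t*e^{3*t}, (2*t + 1)*e^{3*t}]]

A has Jordan form J = [[3, 1, 0], [0, 3, 0], [0, 0, 3]] with A = PJP^{-1}, so e^{tA} = P e^{tJ} P^{-1}.

For a Jordan block J_k(λ), e^{tJ_k(λ)} = e^{λt} · (I + tN + t^2 N^2/2! + ... + t^{k-1} N^{k-1}/(k-1)!) where N is the nilpotent superdiagonal part.

Assembling the blocks and conjugating back gives the entries of e^{tA} as shown above.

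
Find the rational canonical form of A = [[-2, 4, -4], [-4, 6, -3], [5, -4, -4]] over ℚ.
The invariant factors of A (the non-unit diagonal entries of the Smith normal form of xI - A over ℚ[x]) are x^3 - 4x - 4, each dividing the next. The characteristic polynomial is their product, x^3 - 4x - 4.

The rational canonical form is the block-diagonal matrix of companion matrices C(f_i):
R = [[0, 0, 4], [1, 0, 4], [0, 1, 0]].

Note the characteristic polynomial does not split into linear factors over ℚ, so A has no Jordan form over ℚ; the rational canonical form exists over any field.

R = [[0, 0, 4], [1, 0, 4], [0, 1, 0]]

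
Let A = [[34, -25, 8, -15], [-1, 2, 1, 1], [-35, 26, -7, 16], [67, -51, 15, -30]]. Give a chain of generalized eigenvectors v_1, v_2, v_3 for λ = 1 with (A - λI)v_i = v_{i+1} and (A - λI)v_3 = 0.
We seek v_1 ∈ ker((A - I)^3) \ ker((A - I)^2), then set v_{i+1} = (A - I) v_i.

One such chain is v_1 = [[-1, -1, 1, 0]]^T, v_2 = [[0, 1, 1, -1]]^T, v_3 = [[-2, 1, 2, -5]]^T. Check: (A - I) v_3 = [[0, 0, 0, 0]]^T = 0.

v_1 = [[-1, -1, 1, 0]]^T, v_2 = [[0, 1, 1, -1]]^T, v_3 = [[-2, 1, 2, -5]]^T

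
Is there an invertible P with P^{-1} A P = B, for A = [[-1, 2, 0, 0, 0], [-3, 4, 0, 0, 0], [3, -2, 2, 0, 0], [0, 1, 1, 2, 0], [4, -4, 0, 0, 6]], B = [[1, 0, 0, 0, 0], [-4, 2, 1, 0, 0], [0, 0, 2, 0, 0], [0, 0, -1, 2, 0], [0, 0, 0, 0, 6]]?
Two matrices over a field are similar if and only if they have the same invariant factors.

Both A and B have characteristic polynomial (x - 6)(x - 2)^3(x - 1) and minimal polynomial (x - 6)(x - 2)^2(x - 1). Computing further, both have invariant factors x - 2, (x - 6)(x - 2)^2(x - 1). Hence A and B are similar.

Yes.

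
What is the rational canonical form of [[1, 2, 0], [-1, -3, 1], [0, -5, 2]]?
The invariant factors of A (the non-unit diagonal entries of the Smith normal form of xI - A over ℚ[x]) are x^3 - 3, each dividing the next. The characteristic polynomial is their product, x^3 - 3.

The rational canonical form is the block-diagonal matrix of companion matrices C(f_i):
R = [[0, 0, 3], [1, 0, 0], [0, 1, 0]].

Note the characteristic polynomial does not split into linear factors over ℚ, so A has no Jordan form over ℚ; the rational canonical form exists over any field.

R = [[0, 0, 3], [1, 0, 0], [0, 1, 0]]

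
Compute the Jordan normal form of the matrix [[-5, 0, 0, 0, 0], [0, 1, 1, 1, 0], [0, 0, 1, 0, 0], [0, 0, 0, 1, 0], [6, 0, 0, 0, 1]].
J = [[-5, 0, 0, 0, 0], [0, 1, 1, 0, 0], [0, 0, 1, 0, 0], [0, 0, 0, 1, 0], [0, 0, 0, 0, 1]]

The characteristic polynomial is det(xI - A) = (x - 1)^4(x + 5), so the eigenvalues are -5 (algebraic multiplicity 1), 1 (algebraic multiplicity 4).

For λ = -5: algebraic multiplicity 1 gives one 1×1 block.

For λ = 1: rank(A - I) = 2, rank((A - I)^2) = 1. The eigenspace has dimension 5 - 2 = 3, so there are 3 Jordan blocks; the rank sequence gives block sizes [2, 1, 1].

Assembling the blocks gives the Jordan form J above.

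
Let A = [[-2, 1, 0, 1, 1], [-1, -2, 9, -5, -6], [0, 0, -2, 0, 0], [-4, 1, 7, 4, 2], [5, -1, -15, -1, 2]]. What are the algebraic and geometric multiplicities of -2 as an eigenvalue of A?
The characteristic polynomial is (x - 3)^2(x + 2)^3, so the factor x + 2 appears with exponent 3: the algebraic multiplicity is 3.

rank(A + 2I) = 4, so the eigenspace has dimension 5 - 4 = 1: the geometric multiplicity is 1.

Since 1 < 3, A is not diagonalizable.

algebraic multiplicity 3, geometric multiplicity 1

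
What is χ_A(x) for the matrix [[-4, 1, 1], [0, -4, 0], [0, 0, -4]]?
χ_A(x) = (x + 4)^3

xI - A = [[x + 4, -1, -1], [0, x + 4, 0], [0, 0, x + 4]].

Expanding det(xI - A) along the first row:
det(xI - A) = + (x + 4)·det([[x + 4, 0], [0, x + 4]]) - (-1)·det([[0, 0], [0, x + 4]]) + (-1)·det([[0, x + 4], [0, 0]]).

Evaluating gives χ_A(x) = x^3 + 12x^2 + 48x + 64 = (x + 4)^3.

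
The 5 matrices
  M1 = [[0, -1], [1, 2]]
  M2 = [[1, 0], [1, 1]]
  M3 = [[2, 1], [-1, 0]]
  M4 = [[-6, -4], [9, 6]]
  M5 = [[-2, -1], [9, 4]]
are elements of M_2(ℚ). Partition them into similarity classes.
Characteristic polynomials: χ_{M1} = (x - 1)^2, χ_{M2} = (x - 1)^2, χ_{M3} = (x - 1)^2, χ_{M4} = x^2, χ_{M5} = (x - 1)^2.

{M1, M2, M3, M5}: invariant factors (x - 1)^2.

{M4}: invariant factors x^2.

Matrices are similar if and only if their invariant-factor lists agree; the partition into similarity classes is {M1, M2, M3, M5}, {M4}.

2 classes: {M1, M2, M3, M5}, {M4}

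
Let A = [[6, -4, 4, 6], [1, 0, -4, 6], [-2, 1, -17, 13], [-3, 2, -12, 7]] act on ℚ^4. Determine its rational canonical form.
The invariant factors of A (the non-unit diagonal entries of the Smith normal form of xI - A over ℚ[x]) are (x - 1)(x + 5)(x^2 + 4), each dividing the next. The characteristic polynomial is their product, (x - 1)(x + 5)(x^2 + 4).

The rational canonical form is the block-diagonal matrix of companion matrices C(f_i):
R = [[0, 0, 0, 20], [1, 0, 0, -16], [0, 1, 0, 1], [0, 0, 1, -4]].

Note the characteristic polynomial does not split into linear factors over ℚ, so A has no Jordan form over ℚ; the rational canonical form exists over any field.

R = [[0, 0, 0, 20], [1, 0, 0, -16], [0, 1, 0, 1], [0, 0, 1, -4]]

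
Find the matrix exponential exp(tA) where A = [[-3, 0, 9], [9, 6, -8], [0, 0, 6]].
e^{tA} = [[e^{-3*t}, 0, (e^{9*t} - 1)*e^{-3*t}], [(e^{9*t} - 1)*e^{-3*t}, e^{6*t}, ((t - 1)*e^{9*t} + 1)*e^{-3*t}], [0, 0, e^{6*t}]]

A has Jordan form J = [[-3, 0, 0], [0, 6, 1], [0, 0, 6]] with A = PJP^{-1}, so e^{tA} = P e^{tJ} P^{-1}.

For a Jordan block J_k(λ), e^{tJ_k(λ)} = e^{λt} · (I + tN + t^2 N^2/2! + ... + t^{k-1} N^{k-1}/(k-1)!) where N is the nilpotent superdiagonal part.

Assembling the blocks and conjugating back gives the entries of e^{tA} as shown above.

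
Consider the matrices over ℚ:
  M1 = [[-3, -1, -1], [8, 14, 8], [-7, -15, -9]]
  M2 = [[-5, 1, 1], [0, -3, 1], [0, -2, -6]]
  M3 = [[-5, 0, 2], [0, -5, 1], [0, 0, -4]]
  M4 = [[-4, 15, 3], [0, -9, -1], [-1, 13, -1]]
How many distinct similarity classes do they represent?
Characteristic polynomials: χ_{M1} = (x - 6)(x + 2)^2, χ_{M2} = (x + 4)(x + 5)^2, χ_{M3} = (x + 4)(x + 5)^2, χ_{M4} = (x + 4)(x + 5)^2.

{M1}: invariant factors (x - 6)(x + 2)^2.

{M2, M4}: invariant factors (x + 4)(x + 5)^2.

{M3}: invariant factors x + 5, (x + 4)(x + 5).

Matrices are similar if and only if their invariant-factor lists agree; the partition into similarity classes is {M1}, {M2, M4}, {M3}.

3 classes: {M1}, {M2, M4}, {M3}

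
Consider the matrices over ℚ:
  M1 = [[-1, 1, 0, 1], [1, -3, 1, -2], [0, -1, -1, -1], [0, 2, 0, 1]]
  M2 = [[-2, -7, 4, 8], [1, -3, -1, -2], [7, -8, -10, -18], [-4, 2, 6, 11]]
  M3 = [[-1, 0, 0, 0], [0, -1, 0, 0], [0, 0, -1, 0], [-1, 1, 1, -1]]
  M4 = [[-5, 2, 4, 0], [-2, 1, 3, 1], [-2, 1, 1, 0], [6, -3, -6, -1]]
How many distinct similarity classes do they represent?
Characteristic polynomials: χ_{M1} = (x + 1)^4, χ_{M2} = (x + 1)^4, χ_{M3} = (x + 1)^4, χ_{M4} = (x + 1)^4.

{M1, M2, M4}: invariant factors x + 1, (x + 1)^3.

{M3}: invariant factors x + 1, x + 1, (x + 1)^2.

Matrices are similar if and only if their invariant-factor lists agree; the partition into similarity classes is {M1, M2, M4}, {M3}.

2 classes: {M1, M2, M4}, {M3}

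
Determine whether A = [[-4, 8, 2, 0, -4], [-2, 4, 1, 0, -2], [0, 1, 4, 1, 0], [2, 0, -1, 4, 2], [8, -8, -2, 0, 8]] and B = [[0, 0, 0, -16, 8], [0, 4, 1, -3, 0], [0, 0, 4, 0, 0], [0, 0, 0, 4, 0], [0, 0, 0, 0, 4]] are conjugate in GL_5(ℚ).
Both have characteristic polynomial x(x - 4)^4, but the minimal polynomial of A is x(x - 4)^3 while the minimal polynomial of B is x(x - 4)^2. The minimal polynomial is a similarity invariant, so A and B are not similar.

No.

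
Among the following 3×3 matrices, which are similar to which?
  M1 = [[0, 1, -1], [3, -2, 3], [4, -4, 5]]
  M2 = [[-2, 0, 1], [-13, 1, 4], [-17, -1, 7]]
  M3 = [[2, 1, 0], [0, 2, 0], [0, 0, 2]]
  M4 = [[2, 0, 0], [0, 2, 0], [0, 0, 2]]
4 classes: {M1}, {M2}, {M3}, {M4}

Characteristic polynomials: χ_{M1} = (x - 1)^3, χ_{M2} = (x - 2)^3, χ_{M3} = (x - 2)^3, χ_{M4} = (x - 2)^3.

{M1}: invariant factors x - 1, (x - 1)^2.

{M2}: invariant factors (x - 2)^3.

{M3}: invariant factors x - 2, (x - 2)^2.

{M4}: invariant factors x - 2, x - 2, x - 2.

Matrices are similar if and only if their invariant-factor lists agree; the partition into similarity classes is {M1}, {M2}, {M3}, {M4}.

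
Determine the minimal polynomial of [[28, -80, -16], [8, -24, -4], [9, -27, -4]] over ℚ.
m_A(x) = (x - 2)^2(x + 4)

The characteristic polynomial factors as (x - 2)^2(x + 4). The minimal polynomial is ∏(x - λ)^{k_λ} where k_λ is the size of the largest Jordan block at λ.

For λ = -4: rank(A + 4I) = 2, and the largest Jordan block has size 1 (the smallest k with rank((A + 4I)^k) = rank((A + 4I)^(k+1))).
For λ = 2: rank(A - 2I) = 2, and the largest Jordan block has size 2 (the smallest k with rank((A - 2I)^k) = rank((A - 2I)^(k+1))).

So m_A(x) = (x - 2)^2(x + 4).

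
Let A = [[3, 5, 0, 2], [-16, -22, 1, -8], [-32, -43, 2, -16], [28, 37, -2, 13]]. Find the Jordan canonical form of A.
The characteristic polynomial is det(xI - A) = (x + 1)^4, so the eigenvalues are -1 (algebraic multiplicity 4).

For λ = -1: rank(A + I) = 2, rank((A + I)^2) = 1, rank((A + I)^3) = 0. The eigenspace has dimension 4 - 2 = 2, so there are 2 Jordan blocks; the rank sequence gives block sizes [3, 1].

Assembling the blocks gives the Jordan form J above.

J = [[-1, 1, 0, 0], [0, -1, 1, 0], [0, 0, -1, 0], [0, 0, 0, -1]]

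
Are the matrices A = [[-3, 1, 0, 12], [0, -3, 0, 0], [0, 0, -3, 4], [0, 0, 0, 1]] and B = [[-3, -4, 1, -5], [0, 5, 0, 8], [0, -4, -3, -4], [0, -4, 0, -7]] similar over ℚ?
Two matrices over a field are similar if and only if they have the same invariant factors.

Both A and B have characteristic polynomial (x - 1)(x + 3)^3 and minimal polynomial (x - 1)(x + 3)^2. Computing further, both have invariant factors x + 3, (x - 1)(x + 3)^2. Hence A and B are similar.

Yes.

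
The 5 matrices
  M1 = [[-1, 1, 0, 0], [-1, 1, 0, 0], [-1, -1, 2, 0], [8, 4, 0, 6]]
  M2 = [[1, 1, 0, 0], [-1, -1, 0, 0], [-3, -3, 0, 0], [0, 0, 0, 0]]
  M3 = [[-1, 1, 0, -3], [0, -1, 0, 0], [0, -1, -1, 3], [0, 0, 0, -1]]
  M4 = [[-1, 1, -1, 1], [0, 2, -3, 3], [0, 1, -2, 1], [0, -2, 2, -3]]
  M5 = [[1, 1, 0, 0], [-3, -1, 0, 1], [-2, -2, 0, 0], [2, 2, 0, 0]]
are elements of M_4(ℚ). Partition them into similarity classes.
4 classes: {M1}, {M2}, {M3, M4}, {M5}

Characteristic polynomials: χ_{M1} = x^2(x - 6)(x - 2), χ_{M2} = x^4, χ_{M3} = (x + 1)^4, χ_{M4} = (x + 1)^4, χ_{M5} = x^4.

{M1}: invariant factors x^2(x - 6)(x - 2).

{M2}: invariant factors x, x, x^2.

{M3, M4}: invariant factors x + 1, x + 1, (x + 1)^2.

{M5}: invariant factors x, x^3.

Matrices are similar if and only if their invariant-factor lists agree; the partition into similarity classes is {M1}, {M2}, {M3, M4}, {M5}.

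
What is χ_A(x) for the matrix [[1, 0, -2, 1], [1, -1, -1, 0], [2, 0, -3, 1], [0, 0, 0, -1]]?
xI - A = [[x - 1, 0, 2, -1], [-1, x + 1, 1, 0], [-2, 0, x + 3, -1], [0, 0, 0, x + 1]].

Expanding det(xI - A) along the first row:
det(xI - A) = + (x - 1)·det([[x + 1, 1, 0], [0, x + 3, -1], [0, 0, x + 1]]) - (0)·det([[-1, 1, 0], [-2, x + 3, -1], [0, 0, x + 1]]) + (2)·det([[-1, x + 1, 0], [-2, 0, -1], [0, 0, x + 1]]) - (-1)·det([[-1, x + 1, 1], [-2, 0, x + 3], [0, 0, 0]]).

Evaluating gives χ_A(x) = x^4 + 4x^3 + 6x^2 + 4x + 1 = (x + 1)^4.

χ_A(x) = (x + 1)^4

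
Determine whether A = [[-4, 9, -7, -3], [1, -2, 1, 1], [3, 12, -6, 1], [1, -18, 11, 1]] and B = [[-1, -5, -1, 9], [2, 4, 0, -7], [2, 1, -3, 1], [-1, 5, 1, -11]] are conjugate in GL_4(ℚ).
Yes.

Two matrices over a field are similar if and only if they have the same invariant factors.

Both A and B have characteristic polynomial (x + 2)^3(x + 5) and minimal polynomial (x + 2)^3(x + 5). Computing further, both have invariant factors (x + 2)^3(x + 5). Hence A and B are similar.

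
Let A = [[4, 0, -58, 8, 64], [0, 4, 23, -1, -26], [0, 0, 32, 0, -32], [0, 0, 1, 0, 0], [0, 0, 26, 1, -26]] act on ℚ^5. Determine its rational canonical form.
The invariant factors of A (the non-unit diagonal entries of the Smith normal form of xI - A over ℚ[x]) are x - 4, x - 4, (x - 4)^2(x + 2), each dividing the next. The characteristic polynomial is their product, (x - 4)^4(x + 2).

The rational canonical form is the block-diagonal matrix of companion matrices C(f_i):
R = [[4, 0, 0, 0, 0], [0, 4, 0, 0, 0], [0, 0, 0, 0, -32], [0, 0, 1, 0, 0], [0, 0, 0, 1, 6]].

R = [[4, 0, 0, 0, 0], [0, 4, 0, 0, 0], [0, 0, 0, 0, -32], [0, 0, 1, 0, 0], [0, 0, 0, 1, 6]]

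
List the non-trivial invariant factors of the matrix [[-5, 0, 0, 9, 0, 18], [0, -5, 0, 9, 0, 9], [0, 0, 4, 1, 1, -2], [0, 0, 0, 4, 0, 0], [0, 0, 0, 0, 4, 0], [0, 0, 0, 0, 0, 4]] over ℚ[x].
The Jordan structure of A has elementary divisors (x + 5), (x + 5), (x - 4)^2, (x - 4), (x - 4). Arranging the block sizes at each eigenvalue in decreasing order and taking row products gives the invariant factors.

Invariant factors (smallest first, each dividing the next): x - 4, (x - 4)(x + 5), (x - 4)^2(x + 5).

Check: the last factor (x - 4)^2(x + 5) is the minimal polynomial, and the product (x - 4)^4(x + 5)^2 is the characteristic polynomial.

x - 4, (x - 4)(x + 5), (x - 4)^2(x + 5)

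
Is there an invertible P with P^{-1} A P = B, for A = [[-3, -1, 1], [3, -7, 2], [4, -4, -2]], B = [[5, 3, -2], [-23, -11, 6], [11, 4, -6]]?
Yes.

Two matrices over a field are similar if and only if they have the same invariant factors.

Both A and B have characteristic polynomial (x + 4)^3 and minimal polynomial (x + 4)^3. Computing further, both have invariant factors (x + 4)^3. Hence A and B are similar.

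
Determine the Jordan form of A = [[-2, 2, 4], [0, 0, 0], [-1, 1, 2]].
J = [[0, 1, 0], [0, 0, 0], [0, 0, 0]]

The characteristic polynomial is det(xI - A) = x^3, so the eigenvalues are 0 (algebraic multiplicity 3).

For λ = 0: rank(A) = 1, rank(A^2) = 0. The eigenspace has dimension 3 - 1 = 2, so there are 2 Jordan blocks; the rank sequence gives block sizes [2, 1].

Assembling the blocks gives the Jordan form J above.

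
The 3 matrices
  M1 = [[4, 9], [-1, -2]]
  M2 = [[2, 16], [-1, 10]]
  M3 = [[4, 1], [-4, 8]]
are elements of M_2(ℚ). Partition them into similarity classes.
Characteristic polynomials: χ_{M1} = (x - 1)^2, χ_{M2} = (x - 6)^2, χ_{M3} = (x - 6)^2.

{M1}: invariant factors (x - 1)^2.

{M2, M3}: invariant factors (x - 6)^2.

Matrices are similar if and only if their invariant-factor lists agree; the partition into similarity classes is {M1}, {M2, M3}.

2 classes: {M1}, {M2, M3}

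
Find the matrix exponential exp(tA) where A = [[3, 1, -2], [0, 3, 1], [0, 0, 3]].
A has Jordan form J = [[3, 1, 0], [0, 3, 1], [0, 0, 3]] with A = PJP^{-1}, so e^{tA} = P e^{tJ} P^{-1}.

For a Jordan block J_k(λ), e^{tJ_k(λ)} = e^{λt} · (I + tN + t^2 N^2/2! + ... + t^{k-1} N^{k-1}/(k-1)!) where N is the nilpotent superdiagonal part.

Assembling the blocks and conjugating back gives the entries of e^{tA} as shown above.

e^{tA} = [[e^{3*t}, t*e^{3*t}, t*(t - 4)*e^{3*t}/2], [0, e^{3*t}, t*e^{3*t}], [0, 0, e^{3*t}]]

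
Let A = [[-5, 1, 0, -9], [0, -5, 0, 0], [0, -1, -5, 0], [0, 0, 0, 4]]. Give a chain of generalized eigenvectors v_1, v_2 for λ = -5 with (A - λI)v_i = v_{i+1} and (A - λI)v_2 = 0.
We seek v_1 ∈ ker((A + 5I)^2) \ ker(A + 5I), then set v_{i+1} = (A + 5I) v_i.

One such chain is v_1 = [[1, 1, -2, 0]]^T, v_2 = [[1, 0, -1, 0]]^T. Check: (A + 5I) v_2 = [[0, 0, 0, 0]]^T = 0.

v_1 = [[1, 1, -2, 0]]^T, v_2 = [[1, 0, -1, 0]]^T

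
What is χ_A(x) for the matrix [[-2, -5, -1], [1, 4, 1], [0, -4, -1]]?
χ_A(x) = (x - 1)^2(x + 1)

xI - A = [[x + 2, 5, 1], [-1, x - 4, -1], [0, 4, x + 1]].

Expanding det(xI - A) along the first row:
det(xI - A) = + (x + 2)·det([[x - 4, -1], [4, x + 1]]) - (5)·det([[-1, -1], [0, x + 1]]) + (1)·det([[-1, x - 4], [0, 4]]).

Evaluating gives χ_A(x) = x^3 - x^2 - x + 1 = (x - 1)^2(x + 1).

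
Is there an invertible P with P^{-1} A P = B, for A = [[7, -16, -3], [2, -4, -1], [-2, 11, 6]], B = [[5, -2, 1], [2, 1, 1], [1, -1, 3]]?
Yes.

Two matrices over a field are similar if and only if they have the same invariant factors.

Both A and B have characteristic polynomial (x - 3)^3 and minimal polynomial (x - 3)^3. Computing further, both have invariant factors (x - 3)^3. Hence A and B are similar.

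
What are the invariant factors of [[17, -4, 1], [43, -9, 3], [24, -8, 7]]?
The Jordan structure of A has elementary divisors (x - 5)^3. Arranging the block sizes at each eigenvalue in decreasing order and taking row products gives the invariant factors.

Invariant factors (smallest first, each dividing the next): (x - 5)^3.

Check: the last factor (x - 5)^3 is the minimal polynomial, and the product (x - 5)^3 is the characteristic polynomial.

(x - 5)^3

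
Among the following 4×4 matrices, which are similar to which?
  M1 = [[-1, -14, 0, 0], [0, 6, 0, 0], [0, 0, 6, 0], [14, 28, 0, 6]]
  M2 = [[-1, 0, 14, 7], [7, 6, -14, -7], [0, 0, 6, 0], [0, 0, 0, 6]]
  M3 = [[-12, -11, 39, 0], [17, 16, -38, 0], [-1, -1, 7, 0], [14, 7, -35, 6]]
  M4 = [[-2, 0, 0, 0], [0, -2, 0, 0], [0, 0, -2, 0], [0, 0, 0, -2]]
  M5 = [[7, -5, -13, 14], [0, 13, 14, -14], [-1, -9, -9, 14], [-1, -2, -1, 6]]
Characteristic polynomials: χ_{M1} = (x - 6)^3(x + 1), χ_{M2} = (x - 6)^3(x + 1), χ_{M3} = (x - 6)^3(x + 1), χ_{M4} = (x + 2)^4, χ_{M5} = (x - 6)^3(x + 1).

{M1, M2}: invariant factors x - 6, x - 6, (x - 6)(x + 1).

{M3, M5}: invariant factors x - 6, (x - 6)^2(x + 1).

{M4}: invariant factors x + 2, x + 2, x + 2, x + 2.

Matrices are similar if and only if their invariant-factor lists agree; the partition into similarity classes is {M1, M2}, {M3, M5}, {M4}.

3 classes: {M1, M2}, {M3, M5}, {M4}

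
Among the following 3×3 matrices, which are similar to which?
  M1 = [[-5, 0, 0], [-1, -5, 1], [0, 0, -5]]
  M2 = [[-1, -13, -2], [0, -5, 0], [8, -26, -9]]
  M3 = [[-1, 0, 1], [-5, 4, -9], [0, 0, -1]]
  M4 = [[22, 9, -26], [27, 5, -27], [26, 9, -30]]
Characteristic polynomials: χ_{M1} = (x + 5)^3, χ_{M2} = (x + 5)^3, χ_{M3} = (x - 4)(x + 1)^2, χ_{M4} = (x - 5)(x + 4)^2.

{M1, M2}: invariant factors x + 5, (x + 5)^2.

{M3}: invariant factors (x - 4)(x + 1)^2.

{M4}: invariant factors (x - 5)(x + 4)^2.

Matrices are similar if and only if their invariant-factor lists agree; the partition into similarity classes is {M1, M2}, {M3}, {M4}.

3 classes: {M1, M2}, {M3}, {M4}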